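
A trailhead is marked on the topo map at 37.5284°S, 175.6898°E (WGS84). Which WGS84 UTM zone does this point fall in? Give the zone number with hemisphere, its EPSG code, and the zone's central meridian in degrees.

UTM zone = ⌊(λ + 180)/6⌋ + 1; 175.6898° ∈ [174°, 180°) → zone 60.
Hemisphere: S (φ < 0).
Central meridian λ₀ = 6×60 − 183 = 177°.
EPSG code: 32760.

Zone 60S (EPSG:32760), central meridian 177°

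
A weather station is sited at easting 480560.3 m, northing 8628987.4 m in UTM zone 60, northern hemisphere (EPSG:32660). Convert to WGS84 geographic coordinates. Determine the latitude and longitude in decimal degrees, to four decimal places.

Zone 60N: λ₀ = 177°, k₀ = 0.9996, false easting 500000 m.
Meridian distance M = (N − FN)/k₀ = 8632440.4 m.
Inverse transverse Mercator on WGS84 gives φ = 77.73549973°, λ = 176.18020084°.

lat 77.7355°, lon 176.1802°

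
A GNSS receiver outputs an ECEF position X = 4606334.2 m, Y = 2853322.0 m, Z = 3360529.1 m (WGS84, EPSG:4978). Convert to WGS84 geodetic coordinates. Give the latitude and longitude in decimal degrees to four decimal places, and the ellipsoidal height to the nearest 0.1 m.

λ = atan2(Y, X) = 31.77549981°; p = √(X²+Y²) = 5418464.8 m.
Bowring's method on WGS84 (a = 6378137 m, b = 6356752.314 m) gives φ = 31.97970013°, h = 3789.178 m.

lat 31.9797°, lon 31.7755°, h 3789.2 m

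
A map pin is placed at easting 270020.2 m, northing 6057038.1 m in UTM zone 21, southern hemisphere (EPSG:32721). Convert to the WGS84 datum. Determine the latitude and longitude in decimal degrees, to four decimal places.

lat -35.6037°, lon -59.5388°

Zone 21S: λ₀ = -57°, k₀ = 0.9996, false easting 500000 m, false northing 10000000 m.
Meridian distance M = (N − FN)/k₀ = -3944539.7 m.
Inverse transverse Mercator on WGS84 gives φ = -35.60369990°, λ = -59.53880020°.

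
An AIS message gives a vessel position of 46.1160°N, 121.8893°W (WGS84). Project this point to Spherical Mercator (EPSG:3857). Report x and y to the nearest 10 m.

Web Mercator is spherical with R = a = 6378137 m.
x = R·λ = 6378137 × -2.127369608 = -13568654.809 m.
y = R·ln tan(π/4 + φ/2) = 6378137 × 0.909193049 = 5798957.828 m.

x -13568650 m, y 5798960 m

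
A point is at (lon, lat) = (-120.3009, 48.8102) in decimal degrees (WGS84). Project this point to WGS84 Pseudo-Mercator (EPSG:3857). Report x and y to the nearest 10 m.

x -13391830 m, y 6242720 m

Web Mercator is spherical with R = a = 6378137 m.
x = R·λ = 6378137 × -2.099646798 = -13391834.930 m.
y = R·ln tan(π/4 + φ/2) = 6378137 × 0.978768166 = 6242717.454 m.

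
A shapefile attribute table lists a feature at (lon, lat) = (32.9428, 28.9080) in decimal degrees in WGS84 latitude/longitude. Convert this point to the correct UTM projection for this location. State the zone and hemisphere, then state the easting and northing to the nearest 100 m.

Zone 36N: E 494400 m, N 3197800 m

Longitude 32.9428° lies in the 6° band [30°, 36°), giving zone 36; latitude is north of the equator, so 36N.
Zone 36 central meridian λ₀ = 6×36 − 183 = 33°; Δλ = -0.0572°.
Transverse Mercator on WGS84 with k₀ = 0.9996 gives E = 494423.797 m, N = 3197794.220 m.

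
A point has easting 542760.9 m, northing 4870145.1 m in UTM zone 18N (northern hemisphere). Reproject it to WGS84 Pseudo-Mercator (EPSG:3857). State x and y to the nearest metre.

x -8289606 m, y 5462843 m

Unproject from UTM 18N (λ₀ = -75°) → φ = 43.98320018°, λ = -74.46680024°.
Web Mercator (R = 6378137 m): x = -8289606.284 m, y = 5462842.741 m.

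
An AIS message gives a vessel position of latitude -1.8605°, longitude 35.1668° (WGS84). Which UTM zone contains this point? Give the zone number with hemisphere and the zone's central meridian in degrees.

Zone 36S, central meridian 33°

UTM zone = ⌊(λ + 180)/6⌋ + 1; 35.1668° ∈ [30°, 36°) → zone 36.
Hemisphere: S (φ < 0).
Central meridian λ₀ = 6×36 − 183 = 33°.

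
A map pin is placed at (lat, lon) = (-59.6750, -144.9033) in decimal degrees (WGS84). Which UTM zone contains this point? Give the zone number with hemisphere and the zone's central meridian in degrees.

Zone 6S, central meridian -147°

UTM zone = ⌊(λ + 180)/6⌋ + 1; -144.9033° ∈ [-150°, -144°) → zone 6.
Hemisphere: S (φ < 0).
Central meridian λ₀ = 6×6 − 183 = -147°.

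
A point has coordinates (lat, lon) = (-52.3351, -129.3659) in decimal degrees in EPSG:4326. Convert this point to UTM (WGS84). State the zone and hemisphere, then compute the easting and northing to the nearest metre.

Longitude -129.3659° lies in the 6° band [-132°, -126°), giving zone 9; latitude is south of the equator, so 9S.
Zone 9 central meridian λ₀ = 6×9 − 183 = -129°; Δλ = -0.3659°.
Transverse Mercator on WGS84 with k₀ = 0.9996 gives E = 475068.801 m, N = 4201626.929 m.

Zone 9S: E 475069 m, N 4201627 m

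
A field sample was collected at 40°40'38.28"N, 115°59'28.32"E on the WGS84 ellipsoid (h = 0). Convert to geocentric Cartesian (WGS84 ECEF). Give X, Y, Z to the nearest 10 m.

X -2122810 m, Y 4354110 m, Z 4135310 m

WGS84: a = 6378137 m, e² = 0.006694380; N(φ) = a/√(1−e²sin²φ) = 6387226.245 m.
X = (N+h)·cosφ·cosλ = -2122812.216 m; Y = (N+h)·cosφ·sinλ = 4354107.209 m; Z = (N(1−e²)+h)·sinφ = 4135311.296 m.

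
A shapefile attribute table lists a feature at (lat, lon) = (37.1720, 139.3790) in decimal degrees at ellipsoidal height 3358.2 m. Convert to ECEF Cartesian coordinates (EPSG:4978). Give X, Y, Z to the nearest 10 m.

X -3864360 m, Y 3314610 m, Z 3834650 m

WGS84: a = 6378137 m, e² = 0.006694380; N(φ) = a/√(1−e²sin²φ) = 6385945.123 m.
X = (N+h)·cosφ·cosλ = -3864355.920 m; Y = (N+h)·cosφ·sinλ = 3314611.236 m; Z = (N(1−e²)+h)·sinφ = 3834649.651 m.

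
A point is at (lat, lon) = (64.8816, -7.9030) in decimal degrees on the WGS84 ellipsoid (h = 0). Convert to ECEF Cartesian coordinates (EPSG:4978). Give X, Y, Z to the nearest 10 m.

X 2689130 m, Y -373290 m, Z 5752120 m

WGS84: a = 6378137 m, e² = 0.006694380; N(φ) = a/√(1−e²sin²φ) = 6395711.319 m.
X = (N+h)·cosφ·cosλ = 2689131.317 m; Y = (N+h)·cosφ·sinλ = -373291.321 m; Z = (N(1−e²)+h)·sinφ = 5752118.661 m.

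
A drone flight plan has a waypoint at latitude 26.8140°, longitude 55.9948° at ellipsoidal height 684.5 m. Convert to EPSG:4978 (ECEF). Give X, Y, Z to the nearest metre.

X 3186052 m, Y 4722592 m, Z 2860146 m

WGS84: a = 6378137 m, e² = 0.006694380; N(φ) = a/√(1−e²sin²φ) = 6382485.660 m.
X = (N+h)·cosφ·cosλ = 3186052.039 m; Y = (N+h)·cosφ·sinλ = 4722591.801 m; Z = (N(1−e²)+h)·sinφ = 2860146.280 m.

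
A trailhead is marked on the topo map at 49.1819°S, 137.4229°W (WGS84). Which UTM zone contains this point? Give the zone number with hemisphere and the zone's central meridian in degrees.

Zone 8S, central meridian -135°

UTM zone = ⌊(λ + 180)/6⌋ + 1; -137.4229° ∈ [-138°, -132°) → zone 8.
Hemisphere: S (φ < 0).
Central meridian λ₀ = 6×8 − 183 = -135°.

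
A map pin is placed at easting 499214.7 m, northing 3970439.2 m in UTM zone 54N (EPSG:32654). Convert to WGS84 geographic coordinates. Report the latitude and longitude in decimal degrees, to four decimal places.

Zone 54N: λ₀ = 141°, k₀ = 0.9996, false easting 500000 m.
Meridian distance M = (N − FN)/k₀ = 3972028.0 m.
Inverse transverse Mercator on WGS84 gives φ = 35.87819977°, λ = 140.99130016°.

lat 35.8782°, lon 140.9913°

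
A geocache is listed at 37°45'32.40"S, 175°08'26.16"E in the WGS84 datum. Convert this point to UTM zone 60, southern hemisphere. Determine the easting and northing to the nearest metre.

E 336210 m, N 5819296 m

Zone 60 central meridian λ₀ = 6×60 − 183 = 177°; Δλ = -1.8594°.
Transverse Mercator on WGS84 with k₀ = 0.9996 gives E = 336209.587 m, N = 5819296.128 m.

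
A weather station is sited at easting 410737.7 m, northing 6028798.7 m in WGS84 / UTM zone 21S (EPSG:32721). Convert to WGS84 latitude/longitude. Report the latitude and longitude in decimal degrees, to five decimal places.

lat -35.88100°, lon -57.98890°

Zone 21S: λ₀ = -57°, k₀ = 0.9996, false easting 500000 m, false northing 10000000 m.
Meridian distance M = (N − FN)/k₀ = -3972790.4 m.
Inverse transverse Mercator on WGS84 gives φ = -35.88100041°, λ = -57.98889985°.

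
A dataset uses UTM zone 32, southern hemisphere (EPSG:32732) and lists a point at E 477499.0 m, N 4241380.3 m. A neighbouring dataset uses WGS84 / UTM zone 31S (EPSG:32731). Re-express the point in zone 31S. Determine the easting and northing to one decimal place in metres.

E 889452.1 m, N 4226222.2 m

UTM 32S → geographic: φ = -51.97779959°, λ = 8.67240018°.
UTM 31S (λ₀ = 3°) forward: E = 889452.105 m, N = 4226222.153 m.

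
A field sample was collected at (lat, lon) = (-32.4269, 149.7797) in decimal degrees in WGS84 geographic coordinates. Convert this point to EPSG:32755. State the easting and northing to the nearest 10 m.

Zone 55 central meridian λ₀ = 6×55 − 183 = 147°; Δλ = +2.7797°.
Transverse Mercator on WGS84 with k₀ = 0.9996 gives E = 761377.624 m, N = 6408842.585 m.

E 761380 m, N 6408840 m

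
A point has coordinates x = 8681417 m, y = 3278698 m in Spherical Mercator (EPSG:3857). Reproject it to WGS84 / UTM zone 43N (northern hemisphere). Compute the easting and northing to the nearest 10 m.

Web Mercator inverse (R = 6378137 m) → φ = 28.23550374°, λ = 77.98649579°.
UTM 43N forward: E = 793072.753 m, N = 3126906.443 m.

E 793070 m, N 3126910 m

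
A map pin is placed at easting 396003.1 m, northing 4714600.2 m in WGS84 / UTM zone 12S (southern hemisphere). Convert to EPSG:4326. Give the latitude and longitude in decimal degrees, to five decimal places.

lat -47.71360°, lon -112.38650°

Zone 12S: λ₀ = -111°, k₀ = 0.9996, false easting 500000 m, false northing 10000000 m.
Meridian distance M = (N − FN)/k₀ = -5287514.8 m.
Inverse transverse Mercator on WGS84 gives φ = -47.71359977°, λ = -112.38650049°.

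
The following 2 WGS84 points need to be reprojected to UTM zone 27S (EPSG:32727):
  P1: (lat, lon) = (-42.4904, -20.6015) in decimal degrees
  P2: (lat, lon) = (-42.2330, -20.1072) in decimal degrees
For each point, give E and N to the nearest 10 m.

UTM zone 27S: λ₀ = -21°, k₀ = 0.9996.
P1 (-42.4904°, -20.6015°) → (532748.236, 5295695.964) m.
P2 (-42.2330°, -20.1072°) → (573669.519, 5323967.716) m.

P1: E 532750 m, N 5295700 m; P2: E 573670 m, N 5323970 m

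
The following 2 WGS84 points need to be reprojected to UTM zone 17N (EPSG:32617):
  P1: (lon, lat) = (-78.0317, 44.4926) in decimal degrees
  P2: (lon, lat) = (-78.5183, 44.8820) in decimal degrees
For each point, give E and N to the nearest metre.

UTM zone 17N: λ₀ = -81°, k₀ = 0.9996.
P1 (44.4926°, -78.0317°) → (736005.028, 4930873.465) m.
P2 (44.8820°, -78.5183°) → (695997.317, 4972838.443) m.

P1: E 736005 m, N 4930873 m; P2: E 695997 m, N 4972838 m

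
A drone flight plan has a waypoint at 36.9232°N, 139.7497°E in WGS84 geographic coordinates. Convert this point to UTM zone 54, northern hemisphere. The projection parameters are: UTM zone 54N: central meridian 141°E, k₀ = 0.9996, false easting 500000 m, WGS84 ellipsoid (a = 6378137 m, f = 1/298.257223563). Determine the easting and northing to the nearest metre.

Zone 54 central meridian λ₀ = 6×54 − 183 = 141°; Δλ = -1.2503°.
Transverse Mercator on WGS84 with k₀ = 0.9996 gives E = 388638.954 m, N = 4087082.754 m.

E 388639 m, N 4087083 m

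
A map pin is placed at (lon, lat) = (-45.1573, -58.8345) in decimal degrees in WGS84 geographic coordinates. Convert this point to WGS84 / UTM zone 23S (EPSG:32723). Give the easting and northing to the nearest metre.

E 490919 m, N 3478366 m

Zone 23 central meridian λ₀ = 6×23 − 183 = -45°; Δλ = -0.1573°.
Transverse Mercator on WGS84 with k₀ = 0.9996 gives E = 490919.428 m, N = 3478365.598 m.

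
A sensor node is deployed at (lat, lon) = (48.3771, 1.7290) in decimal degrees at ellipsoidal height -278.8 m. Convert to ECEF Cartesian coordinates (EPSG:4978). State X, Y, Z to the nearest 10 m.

WGS84: a = 6378137 m, e² = 0.006694380; N(φ) = a/√(1−e²sin²φ) = 6390100.414 m.
X = (N+h)·cosφ·cosλ = 4242347.166 m; Y = (N+h)·cosφ·sinλ = 128059.093 m; Z = (N(1−e²)+h)·sinφ = 4744622.654 m.

X 4242350 m, Y 128060 m, Z 4744620 m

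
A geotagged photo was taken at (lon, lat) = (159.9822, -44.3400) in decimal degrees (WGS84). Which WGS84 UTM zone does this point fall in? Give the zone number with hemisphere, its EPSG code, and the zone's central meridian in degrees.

UTM zone = ⌊(λ + 180)/6⌋ + 1; 159.9822° ∈ [156°, 162°) → zone 57.
Hemisphere: S (φ < 0).
Central meridian λ₀ = 6×57 − 183 = 159°.
EPSG code: 32757.

Zone 57S (EPSG:32757), central meridian 159°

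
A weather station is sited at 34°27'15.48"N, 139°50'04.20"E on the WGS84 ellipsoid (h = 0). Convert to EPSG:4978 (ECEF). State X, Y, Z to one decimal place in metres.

WGS84: a = 6378137 m, e² = 0.006694380; N(φ) = a/√(1−e²sin²φ) = 6384981.157 m.
X = (N+h)·cosφ·cosλ = -4023365.209 m; Y = (N+h)·cosφ·sinλ = 3395856.616 m; Z = (N(1−e²)+h)·sinφ = 3588112.849 m.

X -4023365.2 m, Y 3395856.6 m, Z 3588112.8 m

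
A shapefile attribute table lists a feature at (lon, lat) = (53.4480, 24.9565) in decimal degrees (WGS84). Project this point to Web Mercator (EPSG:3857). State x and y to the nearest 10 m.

x 5949800 m, y 2870400 m

Web Mercator is spherical with R = a = 6378137 m.
x = R·λ = 6378137 × 0.932843579 = 5949804.144 m.
y = R·ln tan(π/4 + φ/2) = 6378137 × 0.450037773 = 2870402.575 m.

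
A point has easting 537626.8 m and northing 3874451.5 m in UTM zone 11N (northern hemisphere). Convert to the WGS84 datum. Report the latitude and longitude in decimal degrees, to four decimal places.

Zone 11N: λ₀ = -117°, k₀ = 0.9996, false easting 500000 m.
Meridian distance M = (N − FN)/k₀ = 3876001.9 m.
Inverse transverse Mercator on WGS84 gives φ = 35.01199987°, λ = -116.58759999°.

lat 35.0120°, lon -116.5876°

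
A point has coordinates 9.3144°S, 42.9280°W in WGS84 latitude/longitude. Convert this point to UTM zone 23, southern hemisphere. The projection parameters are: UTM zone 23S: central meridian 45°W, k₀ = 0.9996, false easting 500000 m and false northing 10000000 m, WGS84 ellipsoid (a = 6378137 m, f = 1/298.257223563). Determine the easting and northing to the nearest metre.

Zone 23 central meridian λ₀ = 6×23 − 183 = -45°; Δλ = +2.0720°.
Transverse Mercator on WGS84 with k₀ = 0.9996 gives E = 727589.064 m, N = 8969722.069 m.

E 727589 m, N 8969722 m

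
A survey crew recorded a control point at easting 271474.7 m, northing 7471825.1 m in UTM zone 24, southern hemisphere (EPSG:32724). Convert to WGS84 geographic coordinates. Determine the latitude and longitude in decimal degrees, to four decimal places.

lat -22.8458°, lon -41.2270°

Zone 24S: λ₀ = -39°, k₀ = 0.9996, false easting 500000 m, false northing 10000000 m.
Meridian distance M = (N − FN)/k₀ = -2529186.6 m.
Inverse transverse Mercator on WGS84 gives φ = -22.84579964°, λ = -41.22700048°.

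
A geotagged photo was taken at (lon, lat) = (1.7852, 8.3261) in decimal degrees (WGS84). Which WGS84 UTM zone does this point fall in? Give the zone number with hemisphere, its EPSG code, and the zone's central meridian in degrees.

UTM zone = ⌊(λ + 180)/6⌋ + 1; 1.7852° ∈ [0°, 6°) → zone 31.
Hemisphere: N (φ ≥ 0).
Central meridian λ₀ = 6×31 − 183 = 3°.
EPSG code: 32631.

Zone 31N (EPSG:32631), central meridian 3°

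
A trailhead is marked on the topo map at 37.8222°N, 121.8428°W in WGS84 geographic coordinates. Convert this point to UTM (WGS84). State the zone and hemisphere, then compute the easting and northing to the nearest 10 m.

Longitude -121.8428° lies in the 6° band [-126°, -120°), giving zone 10; latitude is north of the equator, so 10N.
Zone 10 central meridian λ₀ = 6×10 − 183 = -123°; Δλ = +1.1572°.
Transverse Mercator on WGS84 with k₀ = 0.9996 gives E = 601845.610 m, N = 4186718.769 m.

Zone 10N: E 601850 m, N 4186720 m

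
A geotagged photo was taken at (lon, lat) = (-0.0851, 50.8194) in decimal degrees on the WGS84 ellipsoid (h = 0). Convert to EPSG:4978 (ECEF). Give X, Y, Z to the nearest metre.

WGS84: a = 6378137 m, e² = 0.006694380; N(φ) = a/√(1−e²sin²φ) = 6391003.718 m.
X = (N+h)·cosφ·cosλ = 4037619.994 m; Y = (N+h)·cosφ·sinλ = -5996.981 m; Z = (N(1−e²)+h)·sinφ = 4920876.278 m.

X 4037620 m, Y -5997 m, Z 4920876 m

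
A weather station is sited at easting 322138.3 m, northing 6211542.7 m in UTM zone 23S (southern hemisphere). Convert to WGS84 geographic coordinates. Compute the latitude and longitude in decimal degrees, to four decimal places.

Zone 23S: λ₀ = -45°, k₀ = 0.9996, false easting 500000 m, false northing 10000000 m.
Meridian distance M = (N − FN)/k₀ = -3789973.3 m.
Inverse transverse Mercator on WGS84 gives φ = -34.22200044°, λ = -46.93090011°.

lat -34.2220°, lon -46.9309°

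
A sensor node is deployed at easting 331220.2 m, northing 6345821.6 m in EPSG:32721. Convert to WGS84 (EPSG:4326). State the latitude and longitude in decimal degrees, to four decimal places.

Zone 21S: λ₀ = -57°, k₀ = 0.9996, false easting 500000 m, false northing 10000000 m.
Meridian distance M = (N − FN)/k₀ = -3655640.7 m.
Inverse transverse Mercator on WGS84 gives φ = -33.01300000°, λ = -58.80690032°.

lat -33.0130°, lon -58.8069°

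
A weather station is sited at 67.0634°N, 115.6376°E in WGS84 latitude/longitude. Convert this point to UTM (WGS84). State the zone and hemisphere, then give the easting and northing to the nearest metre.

Longitude 115.6376° lies in the 6° band [114°, 120°), giving zone 50; latitude is north of the equator, so 50N.
Zone 50 central meridian λ₀ = 6×50 − 183 = 117°; Δλ = -1.3624°.
Transverse Mercator on WGS84 with k₀ = 0.9996 gives E = 440754.668 m, N = 7439096.516 m.

Zone 50N: E 440755 m, N 7439097 m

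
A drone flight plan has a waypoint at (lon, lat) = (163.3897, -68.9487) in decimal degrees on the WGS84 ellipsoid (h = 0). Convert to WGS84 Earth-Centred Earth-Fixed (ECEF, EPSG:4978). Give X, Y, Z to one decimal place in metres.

WGS84: a = 6378137 m, e² = 0.006694380; N(φ) = a/√(1−e²sin²φ) = 6396812.963 m.
X = (N+h)·cosφ·cosλ = -2201876.109 m; Y = (N+h)·cosφ·sinλ = 656838.807 m; Z = (N(1−e²)+h)·sinφ = -5929919.785 m.

X -2201876.1 m, Y 656838.8 m, Z -5929919.8 m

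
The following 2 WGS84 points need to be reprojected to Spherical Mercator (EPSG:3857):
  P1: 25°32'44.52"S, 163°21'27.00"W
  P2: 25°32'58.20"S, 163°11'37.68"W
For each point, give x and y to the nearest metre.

Web Mercator: x = R·λ, y = R·ln tan(π/4+φ/2), R = 6378137 m.
P1 (-25.5457°, -163.3575°) → (-18184873.717, -2942921.876) m.
P2 (-25.5495°, -163.1938°) → (-18166650.717, -2943390.731) m.

P1: x -18184874 m, y -2942922 m; P2: x -18166651 m, y -2943391 m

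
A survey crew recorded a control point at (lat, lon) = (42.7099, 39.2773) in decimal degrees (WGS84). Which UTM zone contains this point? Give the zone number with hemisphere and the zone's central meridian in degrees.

Zone 37N, central meridian 39°

UTM zone = ⌊(λ + 180)/6⌋ + 1; 39.2773° ∈ [36°, 42°) → zone 37.
Hemisphere: N (φ ≥ 0).
Central meridian λ₀ = 6×37 − 183 = 39°.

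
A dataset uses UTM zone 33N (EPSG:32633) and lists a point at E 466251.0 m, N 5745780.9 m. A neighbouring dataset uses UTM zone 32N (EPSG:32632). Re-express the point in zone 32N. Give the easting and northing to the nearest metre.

UTM 33N → geographic: φ = 51.86179976°, λ = 14.50990065°.
UTM 32N (λ₀ = 9°) forward: E = 879282.359 m, N = 5760030.797 m.

E 879282 m, N 5760031 m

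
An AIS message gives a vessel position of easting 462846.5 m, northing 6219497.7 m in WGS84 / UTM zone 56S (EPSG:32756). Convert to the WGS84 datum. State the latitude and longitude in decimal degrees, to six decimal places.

Zone 56S: λ₀ = 153°, k₀ = 0.9996, false easting 500000 m, false northing 10000000 m.
Meridian distance M = (N − FN)/k₀ = -3782015.1 m.
Inverse transverse Mercator on WGS84 gives φ = -34.16479985°, λ = 152.59689982°.

lat -34.164800°, lon 152.596900°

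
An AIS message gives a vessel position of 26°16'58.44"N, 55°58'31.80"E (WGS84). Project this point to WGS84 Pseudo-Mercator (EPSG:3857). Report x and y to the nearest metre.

x 6231164 m, y 3034162 m

Web Mercator is spherical with R = a = 6378137 m.
x = R·λ = 6378137 × 0.976956775 = 6231164.157 m.
y = R·ln tan(π/4 + φ/2) = 6378137 × 0.475712848 = 3034161.720 m.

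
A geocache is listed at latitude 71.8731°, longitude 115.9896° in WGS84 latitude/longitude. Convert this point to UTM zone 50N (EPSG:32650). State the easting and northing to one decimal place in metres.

E 464915.0 m, N 7975072.0 m

Zone 50 central meridian λ₀ = 6×50 − 183 = 117°; Δλ = -1.0104°.
Transverse Mercator on WGS84 with k₀ = 0.9996 gives E = 464915.021 m, N = 7975071.980 m.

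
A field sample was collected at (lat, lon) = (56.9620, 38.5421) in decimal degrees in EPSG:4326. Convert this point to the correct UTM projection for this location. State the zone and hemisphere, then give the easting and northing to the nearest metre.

Zone 37N: E 472155 m, N 6313249 m

Longitude 38.5421° lies in the 6° band [36°, 42°), giving zone 37; latitude is north of the equator, so 37N.
Zone 37 central meridian λ₀ = 6×37 − 183 = 39°; Δλ = -0.4579°.
Transverse Mercator on WGS84 with k₀ = 0.9996 gives E = 472155.322 m, N = 6313249.227 m.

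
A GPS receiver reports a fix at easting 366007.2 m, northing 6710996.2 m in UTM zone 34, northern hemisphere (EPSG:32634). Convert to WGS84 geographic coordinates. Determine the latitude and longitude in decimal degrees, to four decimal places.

Zone 34N: λ₀ = 21°, k₀ = 0.9996, false easting 500000 m.
Meridian distance M = (N − FN)/k₀ = 6713681.7 m.
Inverse transverse Mercator on WGS84 gives φ = 60.51269958°, λ = 18.55950020°.

lat 60.5127°, lon 18.5595°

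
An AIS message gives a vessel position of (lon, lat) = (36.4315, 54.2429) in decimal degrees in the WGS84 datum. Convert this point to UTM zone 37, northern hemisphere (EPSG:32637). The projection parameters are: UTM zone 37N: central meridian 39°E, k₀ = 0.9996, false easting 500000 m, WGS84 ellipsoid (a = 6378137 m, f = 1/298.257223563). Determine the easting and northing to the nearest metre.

Zone 37 central meridian λ₀ = 6×37 − 183 = 39°; Δλ = -2.5685°.
Transverse Mercator on WGS84 with k₀ = 0.9996 gives E = 332635.402 m, N = 6013592.490 m.

E 332635 m, N 6013592 m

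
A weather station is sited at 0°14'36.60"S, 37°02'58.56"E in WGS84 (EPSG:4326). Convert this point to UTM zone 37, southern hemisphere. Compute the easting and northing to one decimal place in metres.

Zone 37 central meridian λ₀ = 6×37 − 183 = 39°; Δλ = -1.9504°.
Transverse Mercator on WGS84 with k₀ = 0.9996 gives E = 282929.051 m, N = 9973070.226 m.

E 282929.1 m, N 9973070.2 m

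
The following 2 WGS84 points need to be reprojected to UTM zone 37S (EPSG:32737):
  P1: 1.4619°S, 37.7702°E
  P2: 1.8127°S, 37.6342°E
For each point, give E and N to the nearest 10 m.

P1: E 363190 m, N 9838380 m; P2: E 348080 m, N 9799580 m

UTM zone 37S: λ₀ = 39°, k₀ = 0.9996.
P1 (-1.4619°, 37.7702°) → (363187.732, 9838378.310) m.
P2 (-1.8127°, 37.6342°) → (348081.745, 9799584.230) m.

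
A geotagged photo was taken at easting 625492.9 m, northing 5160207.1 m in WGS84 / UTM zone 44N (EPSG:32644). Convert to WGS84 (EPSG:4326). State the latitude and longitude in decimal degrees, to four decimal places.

lat 46.5837°, lon 82.6380°

Zone 44N: λ₀ = 81°, k₀ = 0.9996, false easting 500000 m.
Meridian distance M = (N − FN)/k₀ = 5162272.0 m.
Inverse transverse Mercator on WGS84 gives φ = 46.58370034°, λ = 82.63799988°.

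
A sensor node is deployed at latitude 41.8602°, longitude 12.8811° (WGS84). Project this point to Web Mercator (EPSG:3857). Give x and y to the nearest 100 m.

x 1433900 m, y 5140100 m

Web Mercator is spherical with R = a = 6378137 m.
x = R·λ = 6378137 × 0.224817606 = 1433917.493 m.
y = R·ln tan(π/4 + φ/2) = 6378137 × 0.805887523 = 5140061.031 m.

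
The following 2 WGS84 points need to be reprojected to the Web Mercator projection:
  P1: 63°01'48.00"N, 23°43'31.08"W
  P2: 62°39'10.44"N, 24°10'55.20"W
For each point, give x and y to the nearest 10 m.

P1: x -2641090 m, y 9107610 m; P2: x -2691930 m, y 9015640 m

Web Mercator: x = R·λ, y = R·ln tan(π/4+φ/2), R = 6378137 m.
P1 (63.0300°, -23.7253°) → (-2641088.315, 9107610.757) m.
P2 (62.6529°, -24.1820°) → (-2691927.926, 9015642.678) m.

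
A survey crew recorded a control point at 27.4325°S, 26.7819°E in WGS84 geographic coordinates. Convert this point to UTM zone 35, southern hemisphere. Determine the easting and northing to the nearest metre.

E 478445 m, N 6965641 m

Zone 35 central meridian λ₀ = 6×35 − 183 = 27°; Δλ = -0.2181°.
Transverse Mercator on WGS84 with k₀ = 0.9996 gives E = 478444.536 m, N = 6965641.027 m.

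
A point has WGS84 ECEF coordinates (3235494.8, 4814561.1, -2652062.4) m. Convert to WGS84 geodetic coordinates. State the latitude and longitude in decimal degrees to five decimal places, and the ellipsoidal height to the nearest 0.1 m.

λ = atan2(Y, X) = 56.09799957°; p = √(X²+Y²) = 5800726.3 m.
Bowring's method on WGS84 (a = 6378137 m, b = 6356752.314 m) gives φ = -24.71540045°, h = 3808.902 m.

lat -24.71540°, lon 56.09800°, h 3808.9 m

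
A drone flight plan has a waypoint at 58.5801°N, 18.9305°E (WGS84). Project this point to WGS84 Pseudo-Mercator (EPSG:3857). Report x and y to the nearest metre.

Web Mercator is spherical with R = a = 6378137 m.
x = R·λ = 6378137 × 0.330399554 = 2107333.620 m.
y = R·ln tan(π/4 + φ/2) = 6378137 × 1.268423459 = 8090178.598 m.

x 2107334 m, y 8090179 m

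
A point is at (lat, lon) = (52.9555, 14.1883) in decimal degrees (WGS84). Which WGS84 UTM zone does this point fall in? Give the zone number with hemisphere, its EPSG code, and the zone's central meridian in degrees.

UTM zone = ⌊(λ + 180)/6⌋ + 1; 14.1883° ∈ [12°, 18°) → zone 33.
Hemisphere: N (φ ≥ 0).
Central meridian λ₀ = 6×33 − 183 = 15°.
EPSG code: 32633.

Zone 33N (EPSG:32633), central meridian 15°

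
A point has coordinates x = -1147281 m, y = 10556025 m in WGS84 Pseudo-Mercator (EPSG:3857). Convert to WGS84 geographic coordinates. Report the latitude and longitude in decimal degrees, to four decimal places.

R = 6378137 m. λ = x/R = -10.30620057°.
φ = 2·arctan(exp(y/R)) − 90° = 2·arctan(5.23325) − 90° = 68.36399967°.

lat 68.3640°, lon -10.3062°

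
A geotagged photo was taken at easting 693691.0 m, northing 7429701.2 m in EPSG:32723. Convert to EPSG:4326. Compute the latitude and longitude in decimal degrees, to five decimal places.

lat -23.23050°, lon -43.10700°

Zone 23S: λ₀ = -45°, k₀ = 0.9996, false easting 500000 m, false northing 10000000 m.
Meridian distance M = (N − FN)/k₀ = -2571327.3 m.
Inverse transverse Mercator on WGS84 gives φ = -23.23050011°, λ = -43.10700008°.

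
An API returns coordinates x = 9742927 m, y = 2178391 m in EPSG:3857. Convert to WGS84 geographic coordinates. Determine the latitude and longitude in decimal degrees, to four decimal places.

R = 6378137 m. λ = x/R = 87.52220236°.
φ = 2·arctan(exp(y/R)) − 90° = 2·arctan(1.40711) − 90° = 19.19910173°.

lat 19.1991°, lon 87.5222°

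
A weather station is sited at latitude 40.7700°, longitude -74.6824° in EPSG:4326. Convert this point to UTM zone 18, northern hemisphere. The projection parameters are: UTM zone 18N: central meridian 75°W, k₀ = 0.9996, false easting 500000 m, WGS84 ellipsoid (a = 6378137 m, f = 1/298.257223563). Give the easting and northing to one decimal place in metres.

Zone 18 central meridian λ₀ = 6×18 − 183 = -75°; Δλ = +0.3176°.
Transverse Mercator on WGS84 with k₀ = 0.9996 gives E = 526803.302 m, N = 4513273.903 m.

E 526803.3 m, N 4513273.9 m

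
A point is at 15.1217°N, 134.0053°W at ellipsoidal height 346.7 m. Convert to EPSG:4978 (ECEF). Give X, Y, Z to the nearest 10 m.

WGS84: a = 6378137 m, e² = 0.006694380; N(φ) = a/√(1−e²sin²φ) = 6379590.354 m.
X = (N+h)·cosφ·cosλ = -4278827.876 m; Y = (N+h)·cosφ·sinλ = -4430035.822 m; Z = (N(1−e²)+h)·sinφ = 1653194.048 m.

X -4278830 m, Y -4430040 m, Z 1653190 m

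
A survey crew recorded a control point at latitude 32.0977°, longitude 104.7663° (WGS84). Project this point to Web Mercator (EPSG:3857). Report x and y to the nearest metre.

x 11662531 m, y 3776142 m

Web Mercator is spherical with R = a = 6378137 m.
x = R·λ = 6378137 × 1.828516880 = 11662531.168 m.
y = R·ln tan(π/4 + φ/2) = 6378137 × 0.592044685 = 3776142.114 m.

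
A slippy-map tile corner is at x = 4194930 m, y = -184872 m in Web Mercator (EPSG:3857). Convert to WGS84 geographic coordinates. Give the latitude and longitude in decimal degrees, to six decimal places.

R = 6378137 m. λ = x/R = 37.68369735°.
φ = 2·arctan(exp(y/R)) − 90° = 2·arctan(0.97143) − 90° = -1.66050094°.

lat -1.660501°, lon 37.683697°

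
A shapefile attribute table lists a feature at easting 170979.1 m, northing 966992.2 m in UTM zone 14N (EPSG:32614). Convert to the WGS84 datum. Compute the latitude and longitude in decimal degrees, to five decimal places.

Zone 14N: λ₀ = -99°, k₀ = 0.9996, false easting 500000 m.
Meridian distance M = (N − FN)/k₀ = 967379.2 m.
Inverse transverse Mercator on WGS84 gives φ = 8.73619982°, λ = -101.99000013°.

lat 8.73620°, lon -101.99000°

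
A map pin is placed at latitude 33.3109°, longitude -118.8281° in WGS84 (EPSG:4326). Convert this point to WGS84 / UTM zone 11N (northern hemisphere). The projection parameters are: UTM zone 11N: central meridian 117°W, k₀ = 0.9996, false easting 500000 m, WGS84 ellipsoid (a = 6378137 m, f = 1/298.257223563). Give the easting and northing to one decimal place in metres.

E 329816.4 m, N 3687245.5 m

Zone 11 central meridian λ₀ = 6×11 − 183 = -117°; Δλ = -1.8281°.
Transverse Mercator on WGS84 with k₀ = 0.9996 gives E = 329816.418 m, N = 3687245.527 m.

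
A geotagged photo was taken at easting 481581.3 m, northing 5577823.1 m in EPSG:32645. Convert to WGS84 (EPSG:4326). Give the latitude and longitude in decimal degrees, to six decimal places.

Zone 45N: λ₀ = 87°, k₀ = 0.9996, false easting 500000 m.
Meridian distance M = (N − FN)/k₀ = 5580055.1 m.
Inverse transverse Mercator on WGS84 gives φ = 50.35219959°, λ = 86.74109989°.

lat 50.352200°, lon 86.741100°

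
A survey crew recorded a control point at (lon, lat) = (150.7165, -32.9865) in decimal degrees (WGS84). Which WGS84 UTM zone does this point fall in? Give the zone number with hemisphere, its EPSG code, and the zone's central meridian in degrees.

UTM zone = ⌊(λ + 180)/6⌋ + 1; 150.7165° ∈ [150°, 156°) → zone 56.
Hemisphere: S (φ < 0).
Central meridian λ₀ = 6×56 − 183 = 153°.
EPSG code: 32756.

Zone 56S (EPSG:32756), central meridian 153°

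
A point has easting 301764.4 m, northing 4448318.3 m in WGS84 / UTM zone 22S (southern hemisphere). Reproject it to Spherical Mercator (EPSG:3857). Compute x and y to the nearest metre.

x -5985772 m, y -6460888 m

Unproject from UTM 22S (λ₀ = -51°) → φ = -50.08429956°, λ = -53.77110040°.
Web Mercator (R = 6378137 m): x = -5985771.516 m, y = -6460887.859 m.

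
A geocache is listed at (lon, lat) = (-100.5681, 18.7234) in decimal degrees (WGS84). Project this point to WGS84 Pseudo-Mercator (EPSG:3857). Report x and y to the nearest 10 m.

x -11195190 m, y 2122400 m

Web Mercator is spherical with R = a = 6378137 m.
x = R·λ = 6378137 × -1.755244467 = -11195189.682 m.
y = R·ln tan(π/4 + φ/2) = 6378137 × 0.332761378 = 2122397.657 m.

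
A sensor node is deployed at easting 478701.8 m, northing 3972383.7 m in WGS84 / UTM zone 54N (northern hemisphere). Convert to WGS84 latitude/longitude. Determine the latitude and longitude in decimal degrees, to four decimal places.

Zone 54N: λ₀ = 141°, k₀ = 0.9996, false easting 500000 m.
Meridian distance M = (N − FN)/k₀ = 3973973.3 m.
Inverse transverse Mercator on WGS84 gives φ = 35.89550005°, λ = 140.76399960°.

lat 35.8955°, lon 140.7640°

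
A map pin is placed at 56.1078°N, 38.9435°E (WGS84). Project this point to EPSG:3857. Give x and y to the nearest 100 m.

Web Mercator is spherical with R = a = 6378137 m.
x = R·λ = 6378137 × 0.679692297 = 4335170.590 m.
y = R·ln tan(π/4 + φ/2) = 6378137 × 1.188420002 = 7579905.586 m.

x 4335200 m, y 7579900 m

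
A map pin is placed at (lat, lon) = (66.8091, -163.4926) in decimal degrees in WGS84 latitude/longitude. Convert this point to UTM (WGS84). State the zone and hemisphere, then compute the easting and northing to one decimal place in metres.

Zone 3N: E 566236.0 m, N 7410900.3 m

Longitude -163.4926° lies in the 6° band [-168°, -162°), giving zone 3; latitude is north of the equator, so 3N.
Zone 3 central meridian λ₀ = 6×3 − 183 = -165°; Δλ = +1.5074°.
Transverse Mercator on WGS84 with k₀ = 0.9996 gives E = 566236.039 m, N = 7410900.326 m.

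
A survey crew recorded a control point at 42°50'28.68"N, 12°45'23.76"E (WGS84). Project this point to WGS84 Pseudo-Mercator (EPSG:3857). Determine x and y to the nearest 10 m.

x 1420060 m, y 5287850 m

Web Mercator is spherical with R = a = 6378137 m.
x = R·λ = 6378137 × 0.222644671 = 1420058.216 m.
y = R·ln tan(π/4 + φ/2) = 6378137 × 0.829058266 = 5287847.200 m.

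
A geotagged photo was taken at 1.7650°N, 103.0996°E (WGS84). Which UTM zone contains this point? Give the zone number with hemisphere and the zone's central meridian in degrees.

UTM zone = ⌊(λ + 180)/6⌋ + 1; 103.0996° ∈ [102°, 108°) → zone 48.
Hemisphere: N (φ ≥ 0).
Central meridian λ₀ = 6×48 − 183 = 105°.

Zone 48N, central meridian 105°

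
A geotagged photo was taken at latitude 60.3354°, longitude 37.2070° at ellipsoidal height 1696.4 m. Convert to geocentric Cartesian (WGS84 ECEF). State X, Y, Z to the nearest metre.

WGS84: a = 6378137 m, e² = 0.006694380; N(φ) = a/√(1−e²sin²φ) = 6394317.855 m.
X = (N+h)·cosφ·cosλ = 2521203.503 m; Y = (N+h)·cosφ·sinλ = 1914183.151 m; Z = (N(1−e²)+h)·sinφ = 5520540.688 m.

X 2521204 m, Y 1914183 m, Z 5520541 m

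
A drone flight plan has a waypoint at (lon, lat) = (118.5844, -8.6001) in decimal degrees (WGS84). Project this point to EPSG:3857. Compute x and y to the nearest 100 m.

Web Mercator is spherical with R = a = 6378137 m.
x = R·λ = 6378137 × 2.069688222 = 13200755.024 m.
y = R·ln tan(π/4 + φ/2) = 6378137 × -0.150666883 = -960974.021 m.

x 13200800 m, y -961000 m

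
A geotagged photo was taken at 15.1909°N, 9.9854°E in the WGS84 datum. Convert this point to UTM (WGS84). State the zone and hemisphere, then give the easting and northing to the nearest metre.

Zone 32N: E 605848 m, N 1679679 m

Longitude 9.9854° lies in the 6° band [6°, 12°), giving zone 32; latitude is north of the equator, so 32N.
Zone 32 central meridian λ₀ = 6×32 − 183 = 9°; Δλ = +0.9854°.
Transverse Mercator on WGS84 with k₀ = 0.9996 gives E = 605847.820 m, N = 1679679.083 m.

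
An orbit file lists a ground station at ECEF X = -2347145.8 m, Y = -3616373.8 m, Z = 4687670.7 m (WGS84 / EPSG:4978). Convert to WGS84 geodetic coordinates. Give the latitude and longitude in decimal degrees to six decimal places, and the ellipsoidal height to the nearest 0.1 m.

λ = atan2(Y, X) = -122.98489978°; p = √(X²+Y²) = 4311293.6 m.
Bowring's method on WGS84 (a = 6378137 m, b = 6356752.314 m) gives φ = 47.58659992°, h = 2266.747 m.

lat 47.586600°, lon -122.984900°, h 2266.7 m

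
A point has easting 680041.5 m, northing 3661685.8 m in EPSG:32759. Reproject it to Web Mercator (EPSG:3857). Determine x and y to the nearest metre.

Unproject from UTM 59S (λ₀ = 171°) → φ = -57.15269956°, λ = 173.97649982°.
Web Mercator (R = 6378137 m): x = 19366975.370 m, y = -7791393.392 m.

x 19366975 m, y -7791393 m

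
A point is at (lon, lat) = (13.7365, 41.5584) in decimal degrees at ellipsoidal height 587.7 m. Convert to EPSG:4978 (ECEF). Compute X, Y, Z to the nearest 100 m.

WGS84: a = 6378137 m, e² = 0.006694380; N(φ) = a/√(1−e²sin²φ) = 6387552.945 m.
X = (N+h)·cosφ·cosλ = 4643396.809 m; Y = (N+h)·cosφ·sinλ = 1135072.452 m; Z = (N(1−e²)+h)·sinφ = 4209417.774 m.

X 4643400 m, Y 1135100 m, Z 4209400 m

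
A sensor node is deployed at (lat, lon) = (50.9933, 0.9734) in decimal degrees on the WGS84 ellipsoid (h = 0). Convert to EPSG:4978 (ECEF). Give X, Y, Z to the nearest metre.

X 4022029 m, Y 68337 m, Z 4933076 m

WGS84: a = 6378137 m, e² = 0.006694380; N(φ) = a/√(1−e²sin²φ) = 6391067.528 m.
X = (N+h)·cosφ·cosλ = 4022029.387 m; Y = (N+h)·cosφ·sinλ = 68336.973 m; Z = (N(1−e²)+h)·sinφ = 4933075.514 m.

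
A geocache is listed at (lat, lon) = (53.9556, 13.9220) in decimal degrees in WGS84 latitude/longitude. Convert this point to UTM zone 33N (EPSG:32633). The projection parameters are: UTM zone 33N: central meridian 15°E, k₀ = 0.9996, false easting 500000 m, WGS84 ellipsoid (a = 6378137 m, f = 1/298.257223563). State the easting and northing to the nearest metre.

E 429264 m, N 5979120 m

Zone 33 central meridian λ₀ = 6×33 − 183 = 15°; Δλ = -1.0780°.
Transverse Mercator on WGS84 with k₀ = 0.9996 gives E = 429263.701 m, N = 5979119.790 m.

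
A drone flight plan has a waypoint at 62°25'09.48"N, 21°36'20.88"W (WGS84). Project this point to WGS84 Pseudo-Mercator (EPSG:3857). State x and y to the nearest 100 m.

x -2405100 m, y 8959300 m

Web Mercator is spherical with R = a = 6378137 m.
x = R·λ = 6378137 × -0.377092348 = -2405146.654 m.
y = R·ln tan(π/4 + φ/2) = 6378137 × 1.404682469 = 8959257.231 m.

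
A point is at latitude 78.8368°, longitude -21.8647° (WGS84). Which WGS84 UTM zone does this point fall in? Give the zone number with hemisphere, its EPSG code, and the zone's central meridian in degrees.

Zone 27N (EPSG:32627), central meridian -21°

UTM zone = ⌊(λ + 180)/6⌋ + 1; -21.8647° ∈ [-24°, -18°) → zone 27.
Hemisphere: N (φ ≥ 0).
Central meridian λ₀ = 6×27 − 183 = -21°.
EPSG code: 32627.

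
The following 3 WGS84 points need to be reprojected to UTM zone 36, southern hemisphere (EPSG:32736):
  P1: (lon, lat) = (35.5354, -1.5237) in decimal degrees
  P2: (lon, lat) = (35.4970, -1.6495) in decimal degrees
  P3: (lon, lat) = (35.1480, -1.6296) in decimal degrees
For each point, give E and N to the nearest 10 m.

UTM zone 36S: λ₀ = 33°, k₀ = 0.9996.
P1 (-1.5237°, 35.5354°) → (782120.029, 9831418.908) m.
P2 (-1.6495°, 35.4970°) → (777827.622, 9817505.834) m.
P3 (-1.6296°, 35.1480°) → (738978.870, 9819752.312) m.

P1: E 782120 m, N 9831420 m; P2: E 777830 m, N 9817510 m; P3: E 738980 m, N 9819750 m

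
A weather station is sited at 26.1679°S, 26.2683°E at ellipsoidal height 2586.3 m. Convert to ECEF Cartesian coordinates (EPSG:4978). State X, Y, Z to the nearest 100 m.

X 5138700 m, Y 2536200 m, Z -2796900 m

WGS84: a = 6378137 m, e² = 0.006694380; N(φ) = a/√(1−e²sin²φ) = 6382293.060 m.
X = (N+h)·cosφ·cosλ = 5138687.963 m; Y = (N+h)·cosφ·sinλ = 2536161.204 m; Z = (N(1−e²)+h)·sinφ = -2796909.477 m.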